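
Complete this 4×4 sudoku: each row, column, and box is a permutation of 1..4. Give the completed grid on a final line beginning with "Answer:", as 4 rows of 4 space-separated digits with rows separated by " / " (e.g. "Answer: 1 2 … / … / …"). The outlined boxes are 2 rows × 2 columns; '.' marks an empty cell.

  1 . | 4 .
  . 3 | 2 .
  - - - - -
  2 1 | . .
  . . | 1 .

Step 1. [r1c4∈{3}] r1c4's peers cover all but 3. So r1c4=3.
Step 2. [r4c2∈{4}] r4c2 is down to just 4, so r4c2=4.
Step 3. [r4c1∈{3}] nothing but 3 survives at r4c1, so r4c1=3.
Step 4. [r3c3∈{3}] only 3 remains possible at r3c3. So r3c3=3.
Step 5. [r1c2∈{2}] only 2 remains possible at r1c2, so r1c2=2.
Step 6. [r2c4∈{1}] nothing but 1 survives at r2c4, so r2c4=1.
Step 7. [r3c4∈{4}] r3c4's peers cover all but 4. So r3c4=4.
Step 8. [r2c1∈{4}] nothing but 4 survives at r2c1. So r2c1=4.
Step 9. [r4c4∈{2}] nothing but 2 survives at r4c4, so r4c4=2.

Answer: 1 2 4 3 / 4 3 2 1 / 2 1 3 4 / 3 4 1 2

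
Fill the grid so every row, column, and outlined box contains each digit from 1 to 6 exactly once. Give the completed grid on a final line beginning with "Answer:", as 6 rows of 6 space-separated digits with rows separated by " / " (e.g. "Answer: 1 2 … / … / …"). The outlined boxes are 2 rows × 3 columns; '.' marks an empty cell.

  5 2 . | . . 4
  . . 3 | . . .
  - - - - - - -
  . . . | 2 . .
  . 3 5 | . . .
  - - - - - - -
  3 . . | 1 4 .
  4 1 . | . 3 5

Step 1. [r6c4∈{6}] r6c4 has the single candidate 6, so r6c4=6.
Step 2. [r2c5∈{1,2,5,6}] 2 has one home in col 5: r2c5 ⇒ r2c5=2.
Step 3. [r3c3∈{1,4,6}] col 3 places 4 nowhere but r3c3. So r3c3=4.
Step 4. [r3c2∈{6}] only 6 remains possible at r3c2. So r3c2=6.
Step 5. [r3c1∈{1}] nothing but 1 survives at r3c1. So r3c1=1.
Step 6. [r2c6∈{1,6}] across row 2, 1 lands solely at r2c6, so r2c6=1.
Step 7. [r5c3∈{2,6}] row 5 places 6 nowhere but r5c3 ⇒ r5c3=6.
Step 8. [r4c5∈{1,6}] in row 4, 1 fits only at r4c5, so r4c5=1.
Step 9. [r6c3∈{2}] r6c3 has the single candidate 2. So r6c3=2.
Step 10. [r1c5∈{6}] r1c5's peers cover all but 6 ⇒ r1c5=6.
Step 11. [r5c6∈{2}] r5c6 has the single candidate 2 ⇒ r5c6=2.
Step 12. [r3c6∈{3}] r3c6 is down to just 3. So r3c6=3.
Step 13. [r1c4∈{3}] r1c4's peers cover all but 3 ⇒ r1c4=3.
Step 14. [r4c4∈{4}] r4c4 has the single candidate 4, so r4c4=4.
Step 15. [r2c1∈{6}] r2c1 has the single candidate 6 ⇒ r2c1=6.
Step 16. [r1c3∈{1}] r1c3 is down to just 1, so r1c3=1.
Step 17. [r5c2∈{5}] r5c2 is down to just 5, so r5c2=5.
Step 18. [r2c2∈{4}] only 4 remains possible at r2c2. So r2c2=4.
Step 19. [r4c6∈{6}] nothing but 6 survives at r4c6, so r4c6=6.
Step 20. [r2c4∈{5}] only 5 remains possible at r2c4 ⇒ r2c4=5.
Step 21. [r4c1∈{2}] r4c1 has the single candidate 2, so r4c1=2.
Step 22. [r3c5∈{5}] r3c5's peers cover all but 5, so r3c5=5.

Answer: 5 2 1 3 6 4 / 6 4 3 5 2 1 / 1 6 4 2 5 3 / 2 3 5 4 1 6 / 3 5 6 1 4 2 / 4 1 2 6 3 5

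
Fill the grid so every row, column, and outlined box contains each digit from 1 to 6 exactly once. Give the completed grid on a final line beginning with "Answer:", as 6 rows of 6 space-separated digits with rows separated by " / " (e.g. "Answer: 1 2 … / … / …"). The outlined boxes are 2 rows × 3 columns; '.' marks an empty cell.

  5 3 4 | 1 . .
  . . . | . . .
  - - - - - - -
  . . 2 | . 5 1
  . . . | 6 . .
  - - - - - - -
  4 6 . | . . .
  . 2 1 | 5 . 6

Step 1. [r1c6∈{2}] r1c6 is down to just 2 ⇒ r1c6=2.
Step 2. [r5c6∈{3}] r5c6 has the single candidate 3 ⇒ r5c6=3.
Step 3. [r4c6∈{4}] r4c6's peers cover all but 4. So r4c6=4.
Step 4. [r4c3∈{3,5}] col 3 places 3 nowhere but r4c3, so r4c3=3.
Step 5. [r2c5∈{3,4,6}] r2c5 is the only open cell in col 5 admitting 3, so r2c5=3.
Step 6. [r2c1∈{1,2,6}] r2c1 is the only open cell in row 2 admitting 2. So r2c1=2.
Step 7. [r4c5∈{2}] only 2 remains possible at r4c5. So r4c5=2.
Step 8. [r4c2∈{1,5}] 5 has one home in row 4: r4c2. So r4c2=5.
Step 9. [r3c4∈{3}] r3c4's peers cover all but 3, so r3c4=3.
Step 10. [r6c5∈{4}] r6c5's peers cover all but 4 ⇒ r6c5=4.
Step 11. [r1c5∈{6}] r1c5's peers cover all but 6, so r1c5=6.
Step 12. [r3c1∈{6}] r3c1's peers cover all but 6 ⇒ r3c1=6.
Step 13. [r2c4∈{4}] only 4 remains possible at r2c4, so r2c4=4.
Step 14. [r5c3∈{5}] r5c3's peers cover all but 5 ⇒ r5c3=5.
Step 15. [r4c1∈{1}] r4c1 has the single candidate 1 ⇒ r4c1=1.
Step 16. [r2c2∈{1}] r2c2 has the single candidate 1. So r2c2=1.
Step 17. [r2c6∈{5}] r2c6 has the single candidate 5. So r2c6=5.
Step 18. [r5c5∈{1}] only 1 remains possible at r5c5, so r5c5=1.
Step 19. [r3c2∈{4}] nothing but 4 survives at r3c2 ⇒ r3c2=4.
Step 20. [r2c3∈{6}] nothing but 6 survives at r2c3, so r2c3=6.
Step 21. [r5c4∈{2}] r5c4's peers cover all but 2, so r5c4=2.
Step 22. [r6c1∈{3}] only 3 remains possible at r6c1. So r6c1=3.

Answer: 5 3 4 1 6 2 / 2 1 6 4 3 5 / 6 4 2 3 5 1 / 1 5 3 6 2 4 / 4 6 5 2 1 3 / 3 2 1 5 4 6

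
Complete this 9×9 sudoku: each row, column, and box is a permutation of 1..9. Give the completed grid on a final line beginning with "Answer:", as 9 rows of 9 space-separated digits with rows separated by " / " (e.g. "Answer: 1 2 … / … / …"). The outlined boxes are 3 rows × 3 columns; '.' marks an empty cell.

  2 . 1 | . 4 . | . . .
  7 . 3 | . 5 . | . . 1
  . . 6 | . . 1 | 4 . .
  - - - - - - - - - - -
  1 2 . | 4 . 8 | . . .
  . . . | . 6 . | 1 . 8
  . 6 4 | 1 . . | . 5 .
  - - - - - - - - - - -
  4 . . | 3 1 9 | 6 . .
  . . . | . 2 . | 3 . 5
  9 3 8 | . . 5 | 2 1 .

Step 1. [r3c5∈{3,7,8,9}] col 5 places 8 nowhere but r3c5, so r3c5=8.
Step 2. [r7c9∈{7}] r7c9's peers cover all but 7, so r7c9=7.
Step 3. [r8c8∈{4,8,9}] in row 8, 9 fits only at r8c8. So r8c8=9.
Step 4. [r4c3∈{5,7,9}] 5 has one home in row 4: r4c3. So r4c3=5.
Step 5. [r1c6∈{3,6,7}] 3 has one home in box 2: r1c6, so r1c6=3.
Step 6. [r9c5∈{7}] r9c5 has the single candidate 7. So r9c5=7.
Step 7. [r1c7∈{5,7,8,9}] col 7 places 5 nowhere but r1c7. So r1c7=5.
Step 8. [r2c7∈{8,9}] in col 7, 8 fits only at r2c7 ⇒ r2c7=8.
Step 9. [r9c4∈{6}] r9c4 is down to just 6. So r9c4=6.
Step 10. [r5c3∈{7,9}] r5c3 is the only open cell in col 3 admitting 9, so r5c3=9.
Step 11. [r5c2∈{7}] r5c2 has the single candidate 7. So r5c2=7.
Step 12. [r5c6∈{2}] r5c6's peers cover all but 2. So r5c6=2.
Step 13. [r6c9∈{2,3,9}] row 6 places 2 nowhere but r6c9 ⇒ r6c9=2.
Step 14. [r5c1∈{3}] nothing but 3 survives at r5c1, so r5c1=3.
Step 15. [r6c5∈{3,9}] row 6 places 3 nowhere but r6c5. So r6c5=3.
Step 16. [r6c7∈{7,9}] row 6 places 9 nowhere but r6c7 ⇒ r6c7=9.
Step 17. [r2c2∈{4,9}] in row 2, 4 fits only at r2c2 ⇒ r2c2=4.
Step 18. [r2c4∈{2,9}] in row 2, 9 fits only at r2c4. So r2c4=9.
Step 19. [r2c8∈{2,6}] in row 2, 2 fits only at r2c8. So r2c8=2.
Step 20. [r1c4∈{7}] only 7 remains possible at r1c4 ⇒ r1c4=7.
Step 21. [r1c8∈{6}] r1c8 has the single candidate 6, so r1c8=6.
Step 22. [r3c8∈{3,7}] row 3 places 7 nowhere but r3c8. So r3c8=7.
Step 23. [r3c9∈{3,9}] in row 3, 3 fits only at r3c9, so r3c9=3.
Step 24. [r3c2∈{5,9}] row 3 places 9 nowhere but r3c2 ⇒ r3c2=9.
Step 25. [r8c1∈{6}] nothing but 6 survives at r8c1 ⇒ r8c1=6.
Step 26. [r6c6∈{7}] only 7 remains possible at r6c6 ⇒ r6c6=7.
Step 27. [r4c8∈{3}] r4c8 is down to just 3. So r4c8=3.
Step 28. [r2c6∈{6}] only 6 remains possible at r2c6. So r2c6=6.
Step 29. [r4c7∈{7}] nothing but 7 survives at r4c7. So r4c7=7.
Step 30. [r8c3∈{7}] r8c3 is down to just 7. So r8c3=7.
Step 31. [r4c9∈{6}] only 6 remains possible at r4c9, so r4c9=6.
Step 32. [r7c2∈{5}] r7c2 has the single candidate 5, so r7c2=5.
Step 33. [r7c8∈{8}] only 8 remains possible at r7c8, so r7c8=8.
Step 34. [r5c4∈{5}] only 5 remains possible at r5c4 ⇒ r5c4=5.
Step 35. [r8c6∈{4}] r8c6 has the single candidate 4 ⇒ r8c6=4.
Step 36. [r1c2∈{8}] only 8 remains possible at r1c2, so r1c2=8.
Step 37. [r9c9∈{4}] r9c9 has the single candidate 4 ⇒ r9c9=4.
Step 38. [r1c9∈{9}] r1c9's peers cover all but 9, so r1c9=9.
Step 39. [r5c8∈{4}] nothing but 4 survives at r5c8, so r5c8=4.
Step 40. [r8c4∈{8}] only 8 remains possible at r8c4. So r8c4=8.
Step 41. [r7c3∈{2}] r7c3's peers cover all but 2. So r7c3=2.
Step 42. [r4c5∈{9}] r4c5 is down to just 9 ⇒ r4c5=9.
Step 43. [r8c2∈{1}] r8c2 is down to just 1, so r8c2=1.
Step 44. [r6c1∈{8}] r6c1 has the single candidate 8, so r6c1=8.
Step 45. [r3c1∈{5}] r3c1 is down to just 5 ⇒ r3c1=5.
Step 46. [r3c4∈{2}] r3c4's peers cover all but 2. So r3c4=2.

Answer: 2 8 1 7 4 3 5 6 9 / 7 4 3 9 5 6 8 2 1 / 5 9 6 2 8 1 4 7 3 / 1 2 5 4 9 8 7 3 6 / 3 7 9 5 6 2 1 4 8 / 8 6 4 1 3 7 9 5 2 / 4 5 2 3 1 9 6 8 7 / 6 1 7 8 2 4 3 9 5 / 9 3 8 6 7 5 2 1 4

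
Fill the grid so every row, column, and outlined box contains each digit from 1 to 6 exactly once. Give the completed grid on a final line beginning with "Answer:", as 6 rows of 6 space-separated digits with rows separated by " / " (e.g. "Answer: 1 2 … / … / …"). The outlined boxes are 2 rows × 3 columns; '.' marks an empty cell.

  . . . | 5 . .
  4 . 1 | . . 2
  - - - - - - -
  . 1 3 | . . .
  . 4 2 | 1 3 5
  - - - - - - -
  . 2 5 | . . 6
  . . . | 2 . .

Step 1. [r1c3∈{6}] only 6 remains possible at r1c3, so r1c3=6.
Step 2. [r1c2∈{3}] only 3 remains possible at r1c2. So r1c2=3.
Step 3. [r3c6∈{4}] only 4 remains possible at r3c6, so r3c6=4.
Step 4. [r3c4∈{6}] r3c4 has the single candidate 6, so r3c4=6.
Step 5. [r1c5∈{1,4}] 4 has one home in row 1: r1c5. So r1c5=4.
Step 6. [r6c6∈{1,3}] col 6 places 3 nowhere but r6c6. So r6c6=3.
Step 7. [r5c5∈{1}] r5c5's peers cover all but 1, so r5c5=1.
Step 8. [r6c1∈{1,6}] in row 6, 1 fits only at r6c1 ⇒ r6c1=1.
Step 9. [r1c1∈{2}] nothing but 2 survives at r1c1. So r1c1=2.
Step 10. [r4c1∈{6}] r4c1's peers cover all but 6 ⇒ r4c1=6.
Step 11. [r2c5∈{6}] nothing but 6 survives at r2c5 ⇒ r2c5=6.
Step 12. [r6c3∈{4}] nothing but 4 survives at r6c3, so r6c3=4.
Step 13. [r2c2∈{5}] r2c2's peers cover all but 5 ⇒ r2c2=5.
Step 14. [r3c5∈{2}] only 2 remains possible at r3c5, so r3c5=2.
Step 15. [r2c4∈{3}] nothing but 3 survives at r2c4, so r2c4=3.
Step 16. [r6c5∈{5}] r6c5 has the single candidate 5 ⇒ r6c5=5.
Step 17. [r3c1∈{5}] r3c1 is down to just 5, so r3c1=5.
Step 18. [r6c2∈{6}] r6c2 has the single candidate 6 ⇒ r6c2=6.
Step 19. [r1c6∈{1}] nothing but 1 survives at r1c6. So r1c6=1.
Step 20. [r5c4∈{4}] r5c4 has the single candidate 4, so r5c4=4.
Step 21. [r5c1∈{3}] r5c1 has the single candidate 3, so r5c1=3.

Answer: 2 3 6 5 4 1 / 4 5 1 3 6 2 / 5 1 3 6 2 4 / 6 4 2 1 3 5 / 3 2 5 4 1 6 / 1 6 4 2 5 3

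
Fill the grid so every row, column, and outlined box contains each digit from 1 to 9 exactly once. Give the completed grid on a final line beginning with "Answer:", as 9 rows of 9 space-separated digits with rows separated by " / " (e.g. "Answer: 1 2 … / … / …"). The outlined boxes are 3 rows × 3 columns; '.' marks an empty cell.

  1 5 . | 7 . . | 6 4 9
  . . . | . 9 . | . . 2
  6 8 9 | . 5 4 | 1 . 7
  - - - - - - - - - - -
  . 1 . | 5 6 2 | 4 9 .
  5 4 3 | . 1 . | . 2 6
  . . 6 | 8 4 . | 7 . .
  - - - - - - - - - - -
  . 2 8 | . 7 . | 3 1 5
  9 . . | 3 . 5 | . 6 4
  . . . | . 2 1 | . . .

Step 1. [r8c2∈{7}] r8c2 has the single candidate 7 ⇒ r8c2=7.
Step 2. [r6c6∈{3,9}] r6c6 is the only open cell in box 5 admitting 3, so r6c6=3.
Step 3. [r9c9∈{8}] r9c9 has the single candidate 8 ⇒ r9c9=8.
Step 4. [r7c1∈{4}] r7c1 is down to just 4. So r7c1=4.
Step 5. [r2c8∈{3,5,8}] col 8 places 8 nowhere but r2c8, so r2c8=8.
Step 6. [r5c4∈{9}] r5c4 is down to just 9, so r5c4=9.
Step 7. [r7c4∈{6}] only 6 remains possible at r7c4, so r7c4=6.
Step 8. [r2c2∈{3}] only 3 remains possible at r2c2, so r2c2=3.
Step 9. [r4c3∈{7}] r4c3 is down to just 7, so r4c3=7.
Step 10. [r1c5∈{3,8}] in row 1, 3 fits only at r1c5 ⇒ r1c5=3.
Step 11. [r9c2∈{6}] nothing but 6 survives at r9c2. So r9c2=6.
Step 12. [r6c8∈{5}] only 5 remains possible at r6c8, so r6c8=5.
Step 13. [r9c4∈{4}] only 4 remains possible at r9c4 ⇒ r9c4=4.
Step 14. [r9c3∈{5}] r9c3's peers cover all but 5, so r9c3=5.
Step 15. [r3c4∈{2}] r3c4's peers cover all but 2, so r3c4=2.
Step 16. [r8c3∈{1}] r8c3 has the single candidate 1 ⇒ r8c3=1.
Step 17. [r2c3∈{4}] nothing but 4 survives at r2c3, so r2c3=4.
Step 18. [r6c1∈{2}] r6c1's peers cover all but 2 ⇒ r6c1=2.
Step 19. [r7c6∈{9}] only 9 remains possible at r7c6. So r7c6=9.
Step 20. [r5c7∈{8}] nothing but 8 survives at r5c7, so r5c7=8.
Step 21. [r9c8∈{7}] r9c8's peers cover all but 7 ⇒ r9c8=7.
Step 22. [r1c6∈{8}] r1c6 is down to just 8. So r1c6=8.
Step 23. [r9c1∈{3}] r9c1's peers cover all but 3, so r9c1=3.
Step 24. [r1c3∈{2}] only 2 remains possible at r1c3 ⇒ r1c3=2.
Step 25. [r4c9∈{3}] nothing but 3 survives at r4c9, so r4c9=3.
Step 26. [r4c1∈{8}] only 8 remains possible at r4c1, so r4c1=8.
Step 27. [r8c7∈{2}] r8c7 is down to just 2, so r8c7=2.
Step 28. [r6c9∈{1}] r6c9 has the single candidate 1. So r6c9=1.
Step 29. [r8c5∈{8}] r8c5 has the single candidate 8 ⇒ r8c5=8.
Step 30. [r6c2∈{9}] nothing but 9 survives at r6c2. So r6c2=9.
Step 31. [r2c1∈{7}] nothing but 7 survives at r2c1. So r2c1=7.
Step 32. [r3c8∈{3}] r3c8 is down to just 3, so r3c8=3.
Step 33. [r5c6∈{7}] r5c6 is down to just 7. So r5c6=7.
Step 34. [r2c6∈{6}] r2c6 has the single candidate 6, so r2c6=6.
Step 35. [r2c4∈{1}] r2c4 has the single candidate 1, so r2c4=1.
Step 36. [r2c7∈{5}] only 5 remains possible at r2c7 ⇒ r2c7=5.
Step 37. [r9c7∈{9}] r9c7 has the single candidate 9 ⇒ r9c7=9.

Answer: 1 5 2 7 3 8 6 4 9 / 7 3 4 1 9 6 5 8 2 / 6 8 9 2 5 4 1 3 7 / 8 1 7 5 6 2 4 9 3 / 5 4 3 9 1 7 8 2 6 / 2 9 6 8 4 3 7 5 1 / 4 2 8 6 7 9 3 1 5 / 9 7 1 3 8 5 2 6 4 / 3 6 5 4 2 1 9 7 8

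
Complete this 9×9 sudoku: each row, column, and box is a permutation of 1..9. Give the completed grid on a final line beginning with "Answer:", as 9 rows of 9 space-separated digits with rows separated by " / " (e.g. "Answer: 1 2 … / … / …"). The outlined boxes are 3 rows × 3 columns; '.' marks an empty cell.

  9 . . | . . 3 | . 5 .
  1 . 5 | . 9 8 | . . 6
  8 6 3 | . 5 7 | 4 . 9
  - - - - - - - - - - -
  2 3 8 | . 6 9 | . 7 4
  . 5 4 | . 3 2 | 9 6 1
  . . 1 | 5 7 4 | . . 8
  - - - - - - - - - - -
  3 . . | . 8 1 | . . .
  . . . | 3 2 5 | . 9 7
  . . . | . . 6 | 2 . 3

Step 1. [r9c5∈{4}] r9c5's peers cover all but 4, so r9c5=4.
Step 2. [r1c9∈{2}] nothing but 2 survives at r1c9 ⇒ r1c9=2.
Step 3. [r1c3∈{7}] nothing but 7 survives at r1c3 ⇒ r1c3=7.
Step 4. [r9c3∈{9}] r9c3 has the single candidate 9. So r9c3=9.
Step 5. [r1c2∈{4}] nothing but 4 survives at r1c2 ⇒ r1c2=4.
Step 6. [r3c8∈{1}] only 1 remains possible at r3c8. So r3c8=1.
Step 7. [r9c4∈{7}] nothing but 7 survives at r9c4. So r9c4=7.
Step 8. [r8c7∈{1,6,8}] col 7 places 1 nowhere but r8c7, so r8c7=1.
Step 9. [r6c7∈{3}] only 3 remains possible at r6c7 ⇒ r6c7=3.
Step 10. [r2c2∈{2}] only 2 remains possible at r2c2. So r2c2=2.
Step 11. [r8c3∈{6}] r8c3 is down to just 6 ⇒ r8c3=6.
Step 12. [r4c4∈{1}] r4c4's peers cover all but 1 ⇒ r4c4=1.
Step 13. [r8c2∈{8}] r8c2's peers cover all but 8. So r8c2=8.
Step 14. [r4c7∈{5}] nothing but 5 survives at r4c7. So r4c7=5.
Step 15. [r5c1∈{7}] r5c1's peers cover all but 7 ⇒ r5c1=7.
Step 16. [r9c2∈{1}] nothing but 1 survives at r9c2, so r9c2=1.
Step 17. [r7c3∈{2}] r7c3 is down to just 2. So r7c3=2.
Step 18. [r6c1∈{6}] only 6 remains possible at r6c1, so r6c1=6.
Step 19. [r5c4∈{8}] only 8 remains possible at r5c4, so r5c4=8.
Step 20. [r8c1∈{4}] r8c1 is down to just 4. So r8c1=4.
Step 21. [r6c8∈{2}] only 2 remains possible at r6c8 ⇒ r6c8=2.
Step 22. [r7c4∈{9}] r7c4's peers cover all but 9 ⇒ r7c4=9.
Step 23. [r7c2∈{7}] r7c2's peers cover all but 7, so r7c2=7.
Step 24. [r7c7∈{6}] r7c7 has the single candidate 6, so r7c7=6.
Step 25. [r2c8∈{3}] only 3 remains possible at r2c8, so r2c8=3.
Step 26. [r1c5∈{1}] r1c5 has the single candidate 1, so r1c5=1.
Step 27. [r7c9∈{5}] r7c9 is down to just 5, so r7c9=5.
Step 28. [r2c7∈{7}] r2c7 is down to just 7, so r2c7=7.
Step 29. [r1c7∈{8}] r1c7 is down to just 8. So r1c7=8.
Step 30. [r3c4∈{2}] only 2 remains possible at r3c4 ⇒ r3c4=2.
Step 31. [r2c4∈{4}] r2c4 is down to just 4 ⇒ r2c4=4.
Step 32. [r9c1∈{5}] nothing but 5 survives at r9c1. So r9c1=5.
Step 33. [r6c2∈{9}] r6c2's peers cover all but 9, so r6c2=9.
Step 34. [r9c8∈{8}] only 8 remains possible at r9c8, so r9c8=8.
Step 35. [r1c4∈{6}] only 6 remains possible at r1c4, so r1c4=6.
Step 36. [r7c8∈{4}] r7c8 has the single candidate 4. So r7c8=4.

Answer: 9 4 7 6 1 3 8 5 2 / 1 2 5 4 9 8 7 3 6 / 8 6 3 2 5 7 4 1 9 / 2 3 8 1 6 9 5 7 4 / 7 5 4 8 3 2 9 6 1 / 6 9 1 5 7 4 3 2 8 / 3 7 2 9 8 1 6 4 5 / 4 8 6 3 2 5 1 9 7 / 5 1 9 7 4 6 2 8 3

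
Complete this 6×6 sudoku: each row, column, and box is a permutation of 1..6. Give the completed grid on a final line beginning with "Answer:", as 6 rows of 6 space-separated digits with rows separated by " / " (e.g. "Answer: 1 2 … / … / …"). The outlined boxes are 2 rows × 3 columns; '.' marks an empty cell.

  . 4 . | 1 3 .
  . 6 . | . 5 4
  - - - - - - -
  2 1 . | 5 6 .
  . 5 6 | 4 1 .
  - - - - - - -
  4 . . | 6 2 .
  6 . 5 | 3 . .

Step 1. [r4c1∈{3}] r4c1's peers cover all but 3, so r4c1=3.
Step 2. [r2c3∈{1,2,3}] in row 2, 3 fits only at r2c3 ⇒ r2c3=3.
Step 3. [r4c6∈{2}] nothing but 2 survives at r4c6, so r4c6=2.
Step 4. [r5c3∈{1}] r5c3 has the single candidate 1 ⇒ r5c3=1.
Step 5. [r2c1∈{1}] r2c1 is down to just 1. So r2c1=1.
Step 6. [r5c2∈{3}] only 3 remains possible at r5c2. So r5c2=3.
Step 7. [r6c5∈{4}] nothing but 4 survives at r6c5, so r6c5=4.
Step 8. [r5c6∈{5}] only 5 remains possible at r5c6. So r5c6=5.
Step 9. [r6c2∈{2}] r6c2 has the single candidate 2, so r6c2=2.
Step 10. [r1c1∈{5}] r1c1's peers cover all but 5 ⇒ r1c1=5.
Step 11. [r1c3∈{2}] r1c3 has the single candidate 2 ⇒ r1c3=2.
Step 12. [r3c3∈{4}] r3c3 has the single candidate 4. So r3c3=4.
Step 13. [r1c6∈{6}] r1c6 is down to just 6 ⇒ r1c6=6.
Step 14. [r2c4∈{2}] r2c4's peers cover all but 2, so r2c4=2.
Step 15. [r6c6∈{1}] r6c6 is down to just 1, so r6c6=1.
Step 16. [r3c6∈{3}] nothing but 3 survives at r3c6 ⇒ r3c6=3.

Answer: 5 4 2 1 3 6 / 1 6 3 2 5 4 / 2 1 4 5 6 3 / 3 5 6 4 1 2 / 4 3 1 6 2 5 / 6 2 5 3 4 1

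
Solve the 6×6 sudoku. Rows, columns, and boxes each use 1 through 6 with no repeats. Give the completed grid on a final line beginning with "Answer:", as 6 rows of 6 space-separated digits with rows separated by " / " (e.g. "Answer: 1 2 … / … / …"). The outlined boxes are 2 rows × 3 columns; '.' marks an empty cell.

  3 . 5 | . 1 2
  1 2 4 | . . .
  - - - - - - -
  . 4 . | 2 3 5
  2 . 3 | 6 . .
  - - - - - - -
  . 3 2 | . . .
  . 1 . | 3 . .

Step 1. [r6c3∈{6}] r6c3's peers cover all but 6. So r6c3=6.
Step 2. [r6c6∈{4}] r6c6 has the single candidate 4 ⇒ r6c6=4.
Step 3. [r2c4∈{5}] only 5 remains possible at r2c4, so r2c4=5.
Step 4. [r6c1∈{5}] r6c1 has the single candidate 5. So r6c1=5.
Step 5. [r2c5∈{6}] r2c5's peers cover all but 6. So r2c5=6.
Step 6. [r4c6∈{1}] r4c6 has the single candidate 1 ⇒ r4c6=1.
Step 7. [r1c2∈{6}] r1c2 is down to just 6. So r1c2=6.
Step 8. [r4c2∈{5}] r4c2 is down to just 5, so r4c2=5.
Step 9. [r2c6∈{3}] r2c6's peers cover all but 3, so r2c6=3.
Step 10. [r6c5∈{2}] r6c5 is down to just 2 ⇒ r6c5=2.
Step 11. [r5c5∈{5}] r5c5's peers cover all but 5. So r5c5=5.
Step 12. [r5c4∈{1}] r5c4 has the single candidate 1, so r5c4=1.
Step 13. [r5c6∈{6}] only 6 remains possible at r5c6, so r5c6=6.
Step 14. [r1c4∈{4}] r1c4 has the single candidate 4 ⇒ r1c4=4.
Step 15. [r3c3∈{1}] r3c3 is down to just 1. So r3c3=1.
Step 16. [r4c5∈{4}] r4c5's peers cover all but 4. So r4c5=4.
Step 17. [r5c1∈{4}] r5c1 has the single candidate 4 ⇒ r5c1=4.
Step 18. [r3c1∈{6}] only 6 remains possible at r3c1 ⇒ r3c1=6.

Answer: 3 6 5 4 1 2 / 1 2 4 5 6 3 / 6 4 1 2 3 5 / 2 5 3 6 4 1 / 4 3 2 1 5 6 / 5 1 6 3 2 4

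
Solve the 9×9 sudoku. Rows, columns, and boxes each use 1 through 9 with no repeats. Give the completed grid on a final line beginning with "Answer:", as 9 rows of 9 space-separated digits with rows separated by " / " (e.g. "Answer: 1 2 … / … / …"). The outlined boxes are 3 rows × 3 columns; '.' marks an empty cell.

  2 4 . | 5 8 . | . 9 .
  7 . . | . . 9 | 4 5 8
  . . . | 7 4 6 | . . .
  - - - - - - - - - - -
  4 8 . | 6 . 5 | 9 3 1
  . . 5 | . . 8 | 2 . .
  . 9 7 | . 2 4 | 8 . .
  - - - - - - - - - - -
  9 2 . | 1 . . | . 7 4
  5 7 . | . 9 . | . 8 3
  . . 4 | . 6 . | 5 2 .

Step 1. [r6c1∈{1,3,6}] across row 6, 1 lands solely at r6c1 ⇒ r6c1=1.
Step 2. [r7c6∈{3}] r7c6's peers cover all but 3 ⇒ r7c6=3.
Step 3. [r3c8∈{1}] r3c8 has the single candidate 1, so r3c8=1.
Step 4. [r5c1∈{3,6}] in col 1, 6 fits only at r5c1, so r5c1=6.
Step 5. [r5c2∈{3}] r5c2 is down to just 3. So r5c2=3.
Step 6. [r3c7∈{3}] r3c7 is down to just 3 ⇒ r3c7=3.
Step 7. [r1c3∈{1,3,6}] r1c3 is the only open cell in row 1 admitting 3, so r1c3=3.
Step 8. [r7c7∈{6}] r7c7 has the single candidate 6. So r7c7=6.
Step 9. [r2c5∈{1,3}] 3 has one home in col 5: r2c5 ⇒ r2c5=3.
Step 10. [r3c1∈{8}] r3c1 is down to just 8. So r3c1=8.
Step 11. [r8c3∈{1,6}] in row 8, 6 fits only at r8c3. So r8c3=6.
Step 12. [r5c9∈{7}] r5c9 has the single candidate 7, so r5c9=7.
Step 13. [r6c9∈{5,6}] row 6 places 5 nowhere but r6c9. So r6c9=5.
Step 14. [r8c4∈{2,4}] row 8 places 4 nowhere but r8c4. So r8c4=4.
Step 15. [r2c2∈{1,6}] in row 2, 6 fits only at r2c2. So r2c2=6.
Step 16. [r4c5∈{7}] r4c5 is down to just 7, so r4c5=7.
Step 17. [r6c4∈{3}] only 3 remains possible at r6c4. So r6c4=3.
Step 18. [r1c6∈{1}] r1c6's peers cover all but 1, so r1c6=1.
Step 19. [r9c2∈{1}] r9c2 is down to just 1. So r9c2=1.
Step 20. [r9c9∈{9}] r9c9's peers cover all but 9. So r9c9=9.
Step 21. [r4c3∈{2}] r4c3 has the single candidate 2. So r4c3=2.
Step 22. [r8c6∈{2}] only 2 remains possible at r8c6, so r8c6=2.
Step 23. [r3c2∈{5}] r3c2 is down to just 5, so r3c2=5.
Step 24. [r1c9∈{6}] r1c9 has the single candidate 6 ⇒ r1c9=6.
Step 25. [r1c7∈{7}] r1c7 is down to just 7 ⇒ r1c7=7.
Step 26. [r9c6∈{7}] r9c6 has the single candidate 7. So r9c6=7.
Step 27. [r7c3∈{8}] only 8 remains possible at r7c3 ⇒ r7c3=8.
Step 28. [r8c7∈{1}] r8c7 is down to just 1, so r8c7=1.
Step 29. [r3c3∈{9}] r3c3's peers cover all but 9. So r3c3=9.
Step 30. [r2c4∈{2}] r2c4's peers cover all but 2. So r2c4=2.
Step 31. [r3c9∈{2}] nothing but 2 survives at r3c9 ⇒ r3c9=2.
Step 32. [r9c4∈{8}] nothing but 8 survives at r9c4, so r9c4=8.
Step 33. [r6c8∈{6}] nothing but 6 survives at r6c8 ⇒ r6c8=6.
Step 34. [r5c4∈{9}] r5c4 has the single candidate 9. So r5c4=9.
Step 35. [r2c3∈{1}] nothing but 1 survives at r2c3 ⇒ r2c3=1.
Step 36. [r9c1∈{3}] only 3 remains possible at r9c1 ⇒ r9c1=3.
Step 37. [r5c5∈{1}] nothing but 1 survives at r5c5 ⇒ r5c5=1.
Step 38. [r7c5∈{5}] r7c5 is down to just 5 ⇒ r7c5=5.
Step 39. [r5c8∈{4}] r5c8 has the single candidate 4 ⇒ r5c8=4.

Answer: 2 4 3 5 8 1 7 9 6 / 7 6 1 2 3 9 4 5 8 / 8 5 9 7 4 6 3 1 2 / 4 8 2 6 7 5 9 3 1 / 6 3 5 9 1 8 2 4 7 / 1 9 7 3 2 4 8 6 5 / 9 2 8 1 5 3 6 7 4 / 5 7 6 4 9 2 1 8 3 / 3 1 4 8 6 7 5 2 9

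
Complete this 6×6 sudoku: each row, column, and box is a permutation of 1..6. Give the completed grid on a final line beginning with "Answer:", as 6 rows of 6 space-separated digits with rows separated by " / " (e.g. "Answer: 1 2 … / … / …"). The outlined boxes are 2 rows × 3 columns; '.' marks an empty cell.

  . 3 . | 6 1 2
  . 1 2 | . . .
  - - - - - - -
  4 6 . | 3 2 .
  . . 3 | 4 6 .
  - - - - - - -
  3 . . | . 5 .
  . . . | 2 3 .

Step 1. [r1c1∈{5}] r1c1 has the single candidate 5 ⇒ r1c1=5.
Step 2. [r5c4∈{1}] only 1 remains possible at r5c4, so r5c4=1.
Step 3. [r5c2∈{2,4}] in row 5, 2 fits only at r5c2, so r5c2=2.
Step 4. [r6c2∈{4,5}] r6c2 is the only open cell in col 2 admitting 4 ⇒ r6c2=4.
Step 5. [r6c3∈{1,5,6}] 5 has one home in row 6: r6c3. So r6c3=5.
Step 6. [r3c6∈{1,5}] in row 3, 5 fits only at r3c6, so r3c6=5.
Step 7. [r5c6∈{4,6}] r5c6 is the only open cell in row 5 admitting 4 ⇒ r5c6=4.
Step 8. [r6c1∈{1,6}] in row 6, 1 fits only at r6c1. So r6c1=1.
Step 9. [r6c6∈{6}] r6c6's peers cover all but 6. So r6c6=6.
Step 10. [r3c3∈{1}] r3c3 has the single candidate 1. So r3c3=1.
Step 11. [r1c3∈{4}] r1c3's peers cover all but 4, so r1c3=4.
Step 12. [r4c1∈{2}] only 2 remains possible at r4c1, so r4c1=2.
Step 13. [r2c1∈{6}] r2c1's peers cover all but 6, so r2c1=6.
Step 14. [r4c6∈{1}] r4c6's peers cover all but 1, so r4c6=1.
Step 15. [r5c3∈{6}] r5c3's peers cover all but 6. So r5c3=6.
Step 16. [r2c5∈{4}] nothing but 4 survives at r2c5, so r2c5=4.
Step 17. [r4c2∈{5}] r4c2's peers cover all but 5 ⇒ r4c2=5.
Step 18. [r2c4∈{5}] nothing but 5 survives at r2c4, so r2c4=5.
Step 19. [r2c6∈{3}] nothing but 3 survives at r2c6. So r2c6=3.

Answer: 5 3 4 6 1 2 / 6 1 2 5 4 3 / 4 6 1 3 2 5 / 2 5 3 4 6 1 / 3 2 6 1 5 4 / 1 4 5 2 3 6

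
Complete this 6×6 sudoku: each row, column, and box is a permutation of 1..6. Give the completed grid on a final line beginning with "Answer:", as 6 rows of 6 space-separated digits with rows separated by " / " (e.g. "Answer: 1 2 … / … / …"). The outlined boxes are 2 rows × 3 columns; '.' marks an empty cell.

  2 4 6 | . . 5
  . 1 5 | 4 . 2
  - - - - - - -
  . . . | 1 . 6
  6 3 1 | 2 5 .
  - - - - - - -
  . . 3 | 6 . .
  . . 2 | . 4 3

Step 1. [r5c2∈{5}] r5c2 has the single candidate 5, so r5c2=5.
Step 2. [r1c4∈{3}] nothing but 3 survives at r1c4. So r1c4=3.
Step 3. [r5c6∈{1}] r5c6 has the single candidate 1 ⇒ r5c6=1.
Step 4. [r5c1∈{4}] r5c1 is down to just 4 ⇒ r5c1=4.
Step 5. [r3c1∈{5}] r3c1's peers cover all but 5. So r3c1=5.
Step 6. [r6c1∈{1}] r6c1's peers cover all but 1, so r6c1=1.
Step 7. [r2c1∈{3}] r2c1 is down to just 3, so r2c1=3.
Step 8. [r3c3∈{4}] nothing but 4 survives at r3c3, so r3c3=4.
Step 9. [r5c5∈{2}] r5c5 is down to just 2, so r5c5=2.
Step 10. [r6c2∈{6}] r6c2 has the single candidate 6, so r6c2=6.
Step 11. [r1c5∈{1}] nothing but 1 survives at r1c5. So r1c5=1.
Step 12. [r6c4∈{5}] nothing but 5 survives at r6c4. So r6c4=5.
Step 13. [r3c2∈{2}] nothing but 2 survives at r3c2, so r3c2=2.
Step 14. [r2c5∈{6}] r2c5's peers cover all but 6. So r2c5=6.
Step 15. [r4c6∈{4}] nothing but 4 survives at r4c6 ⇒ r4c6=4.
Step 16. [r3c5∈{3}] r3c5 has the single candidate 3. So r3c5=3.

Answer: 2 4 6 3 1 5 / 3 1 5 4 6 2 / 5 2 4 1 3 6 / 6 3 1 2 5 4 / 4 5 3 6 2 1 / 1 6 2 5 4 3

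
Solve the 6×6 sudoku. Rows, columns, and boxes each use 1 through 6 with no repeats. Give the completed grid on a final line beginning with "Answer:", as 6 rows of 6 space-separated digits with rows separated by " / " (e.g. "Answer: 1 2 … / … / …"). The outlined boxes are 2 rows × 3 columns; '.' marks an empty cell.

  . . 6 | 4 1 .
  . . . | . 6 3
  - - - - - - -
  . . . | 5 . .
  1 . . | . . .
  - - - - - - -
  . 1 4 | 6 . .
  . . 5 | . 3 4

Step 1. [r4c2∈{2,3,4,5,6}] row 4 places 5 nowhere but r4c2. So r4c2=5.
Step 2. [r2c4∈{2}] only 2 remains possible at r2c4, so r2c4=2.
Step 3. [r5c1∈{2,3}] across row 5, 3 lands solely at r5c1. So r5c1=3.
Step 4. [r4c5∈{2,4}] in row 4, 4 fits only at r4c5. So r4c5=4.
Step 5. [r3c5∈{2}] nothing but 2 survives at r3c5. So r3c5=2.
Step 6. [r2c1∈{4,5}] row 2 places 5 nowhere but r2c1, so r2c1=5.
Step 7. [r3c3∈{3}] r3c3's peers cover all but 3, so r3c3=3.
Step 8. [r1c1∈{2}] nothing but 2 survives at r1c1, so r1c1=2.
Step 9. [r6c1∈{6}] only 6 remains possible at r6c1 ⇒ r6c1=6.
Step 10. [r3c2∈{4,6}] in col 2, 6 fits only at r3c2. So r3c2=6.
Step 11. [r5c6∈{2,5}] row 5 places 2 nowhere but r5c6, so r5c6=2.
Step 12. [r3c1∈{4}] r3c1 has the single candidate 4 ⇒ r3c1=4.
Step 13. [r5c5∈{5}] only 5 remains possible at r5c5. So r5c5=5.
Step 14. [r4c3∈{2}] nothing but 2 survives at r4c3. So r4c3=2.
Step 15. [r2c3∈{1}] r2c3 has the single candidate 1, so r2c3=1.
Step 16. [r4c4∈{3}] r4c4's peers cover all but 3 ⇒ r4c4=3.
Step 17. [r3c6∈{1}] r3c6 is down to just 1, so r3c6=1.
Step 18. [r6c4∈{1}] r6c4 has the single candidate 1. So r6c4=1.
Step 19. [r6c2∈{2}] nothing but 2 survives at r6c2 ⇒ r6c2=2.
Step 20. [r1c6∈{5}] r1c6's peers cover all but 5, so r1c6=5.
Step 21. [r1c2∈{3}] r1c2's peers cover all but 3, so r1c2=3.
Step 22. [r2c2∈{4}] r2c2 has the single candidate 4, so r2c2=4.
Step 23. [r4c6∈{6}] r4c6 is down to just 6. So r4c6=6.

Answer: 2 3 6 4 1 5 / 5 4 1 2 6 3 / 4 6 3 5 2 1 / 1 5 2 3 4 6 / 3 1 4 6 5 2 / 6 2 5 1 3 4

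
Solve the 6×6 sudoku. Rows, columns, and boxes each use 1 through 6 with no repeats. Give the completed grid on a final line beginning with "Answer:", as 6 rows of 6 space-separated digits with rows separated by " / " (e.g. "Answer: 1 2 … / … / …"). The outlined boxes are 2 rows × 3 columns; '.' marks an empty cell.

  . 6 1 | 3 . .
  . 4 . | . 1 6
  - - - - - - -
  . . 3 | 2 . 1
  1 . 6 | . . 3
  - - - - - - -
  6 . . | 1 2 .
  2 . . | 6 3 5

Step 1. [r2c4∈{5}] only 5 remains possible at r2c4, so r2c4=5.
Step 2. [r3c2∈{5}] only 5 remains possible at r3c2 ⇒ r3c2=5.
Step 3. [r1c5∈{4}] r1c5 has the single candidate 4 ⇒ r1c5=4.
Step 4. [r5c6∈{4}] r5c6 is down to just 4. So r5c6=4.
Step 5. [r4c5∈{5}] nothing but 5 survives at r4c5, so r4c5=5.
Step 6. [r6c2∈{1}] r6c2's peers cover all but 1. So r6c2=1.
Step 7. [r5c3∈{5}] r5c3's peers cover all but 5 ⇒ r5c3=5.
Step 8. [r2c1∈{3}] r2c1 is down to just 3 ⇒ r2c1=3.
Step 9. [r4c4∈{4}] r4c4 has the single candidate 4. So r4c4=4.
Step 10. [r4c2∈{2}] r4c2 has the single candidate 2, so r4c2=2.
Step 11. [r1c6∈{2}] r1c6 has the single candidate 2 ⇒ r1c6=2.
Step 12. [r2c3∈{2}] r2c3 is down to just 2, so r2c3=2.
Step 13. [r3c1∈{4}] r3c1's peers cover all but 4. So r3c1=4.
Step 14. [r5c2∈{3}] r5c2 is down to just 3. So r5c2=3.
Step 15. [r1c1∈{5}] r1c1 has the single candidate 5 ⇒ r1c1=5.
Step 16. [r3c5∈{6}] r3c5 is down to just 6. So r3c5=6.
Step 17. [r6c3∈{4}] r6c3's peers cover all but 4. So r6c3=4.

Answer: 5 6 1 3 4 2 / 3 4 2 5 1 6 / 4 5 3 2 6 1 / 1 2 6 4 5 3 / 6 3 5 1 2 4 / 2 1 4 6 3 5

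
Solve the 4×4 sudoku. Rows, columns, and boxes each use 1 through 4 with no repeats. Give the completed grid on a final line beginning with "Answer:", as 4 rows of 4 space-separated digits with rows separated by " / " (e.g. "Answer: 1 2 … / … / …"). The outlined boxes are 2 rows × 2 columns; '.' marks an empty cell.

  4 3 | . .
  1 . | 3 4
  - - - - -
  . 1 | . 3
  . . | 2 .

Step 1. [r4c4∈{1}] nothing but 1 survives at r4c4, so r4c4=1.
Step 2. [r4c2∈{4}] nothing but 4 survives at r4c2 ⇒ r4c2=4.
Step 3. [r4c1∈{3}] nothing but 3 survives at r4c1. So r4c1=3.
Step 4. [r1c3∈{1}] r1c3 is down to just 1 ⇒ r1c3=1.
Step 5. [r3c1∈{2}] r3c1's peers cover all but 2, so r3c1=2.
Step 6. [r1c4∈{2}] nothing but 2 survives at r1c4 ⇒ r1c4=2.
Step 7. [r3c3∈{4}] nothing but 4 survives at r3c3, so r3c3=4.
Step 8. [r2c2∈{2}] nothing but 2 survives at r2c2, so r2c2=2.

Answer: 4 3 1 2 / 1 2 3 4 / 2 1 4 3 / 3 4 2 1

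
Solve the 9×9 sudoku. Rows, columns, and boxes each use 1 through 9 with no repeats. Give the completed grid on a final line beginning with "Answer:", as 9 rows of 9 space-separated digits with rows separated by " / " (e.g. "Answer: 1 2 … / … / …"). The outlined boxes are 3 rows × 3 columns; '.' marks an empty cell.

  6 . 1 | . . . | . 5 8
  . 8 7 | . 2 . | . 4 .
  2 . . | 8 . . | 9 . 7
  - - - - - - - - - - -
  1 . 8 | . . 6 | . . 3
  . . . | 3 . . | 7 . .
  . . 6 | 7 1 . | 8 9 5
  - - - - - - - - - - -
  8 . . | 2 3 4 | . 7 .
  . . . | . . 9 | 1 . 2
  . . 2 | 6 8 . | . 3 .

Step 1. [r8c4∈{5}] r8c4 is down to just 5 ⇒ r8c4=5.
Step 2. [r4c2∈{2,4,5,7,9}] 7 has one home in row 4: r4c2 ⇒ r4c2=7.
Step 3. [r4c5∈{4,5,9}] in row 4, 5 fits only at r4c5. So r4c5=5.
Step 4. [r9c6∈{1,7}] box 8 places 1 nowhere but r9c6. So r9c6=1.
Step 5. [r4c4∈{4,9}] 9 has one home in row 4: r4c4. So r4c4=9.
Step 6. [r5c5∈{4}] r5c5 has the single candidate 4 ⇒ r5c5=4.
Step 7. [r2c1∈{3,5,9}] r2c1 is the only open cell in row 2 admitting 9. So r2c1=9.
Step 8. [r9c9∈{4,9}] r9c9 is the only open cell in col 9 admitting 4, so r9c9=4.
Step 9. [r9c2∈{5,9}] r9c2 is the only open cell in row 9 admitting 9 ⇒ r9c2=9.
Step 10. [r7c3∈{5}] r7c3 has the single candidate 5, so r7c3=5.
Step 11. [r7c7∈{6}] nothing but 6 survives at r7c7 ⇒ r7c7=6.
Step 12. [r3c2∈{3,4,5}] in box 1, 5 fits only at r3c2, so r3c2=5.
Step 13. [r3c8∈{1,6}] r3c8 is the only open cell in row 3 admitting 1, so r3c8=1.
Step 14. [r5c2∈{2}] nothing but 2 survives at r5c2 ⇒ r5c2=2.
Step 15. [r3c6∈{3}] nothing but 3 survives at r3c6 ⇒ r3c6=3.
Step 16. [r1c2∈{3,4}] r1c2 is the only open cell in box 1 admitting 3, so r1c2=3.
Step 17. [r8c3∈{3,4}] r8c3 is the only open cell in col 3 admitting 3, so r8c3=3.
Step 18. [r8c5∈{7}] only 7 remains possible at r8c5, so r8c5=7.
Step 19. [r6c2∈{4}] r6c2 is down to just 4 ⇒ r6c2=4.
Step 20. [r4c7∈{2,4}] in row 4, 4 fits only at r4c7 ⇒ r4c7=4.
Step 21. [r5c9∈{1,6}] 1 has one home in row 5: r5c9, so r5c9=1.
Step 22. [r5c1∈{5}] only 5 remains possible at r5c1, so r5c1=5.
Step 23. [r5c3∈{9}] r5c3 has the single candidate 9 ⇒ r5c3=9.
Step 24. [r8c1∈{4}] r8c1 has the single candidate 4 ⇒ r8c1=4.
Step 25. [r6c1∈{3}] r6c1 has the single candidate 3 ⇒ r6c1=3.
Step 26. [r9c1∈{7}] r9c1 is down to just 7. So r9c1=7.
Step 27. [r8c2∈{6}] nothing but 6 survives at r8c2, so r8c2=6.
Step 28. [r8c8∈{8}] r8c8's peers cover all but 8, so r8c8=8.
Step 29. [r2c9∈{6}] nothing but 6 survives at r2c9, so r2c9=6.
Step 30. [r5c8∈{6}] r5c8's peers cover all but 6, so r5c8=6.
Step 31. [r5c6∈{8}] only 8 remains possible at r5c6. So r5c6=8.
Step 32. [r1c5∈{9}] r1c5 has the single candidate 9 ⇒ r1c5=9.
Step 33. [r4c8∈{2}] r4c8's peers cover all but 2. So r4c8=2.
Step 34. [r3c5∈{6}] r3c5's peers cover all but 6. So r3c5=6.
Step 35. [r6c6∈{2}] r6c6 is down to just 2. So r6c6=2.
Step 36. [r1c7∈{2}] r1c7's peers cover all but 2 ⇒ r1c7=2.
Step 37. [r2c4∈{1}] r2c4 has the single candidate 1, so r2c4=1.
Step 38. [r1c4∈{4}] r1c4's peers cover all but 4. So r1c4=4.
Step 39. [r2c6∈{5}] r2c6 is down to just 5. So r2c6=5.
Step 40. [r9c7∈{5}] only 5 remains possible at r9c7 ⇒ r9c7=5.
Step 41. [r7c9∈{9}] r7c9's peers cover all but 9, so r7c9=9.
Step 42. [r3c3∈{4}] r3c3 has the single candidate 4 ⇒ r3c3=4.
Step 43. [r2c7∈{3}] nothing but 3 survives at r2c7 ⇒ r2c7=3.
Step 44. [r1c6∈{7}] r1c6 has the single candidate 7. So r1c6=7.
Step 45. [r7c2∈{1}] r7c2 is down to just 1. So r7c2=1.

Answer: 6 3 1 4 9 7 2 5 8 / 9 8 7 1 2 5 3 4 6 / 2 5 4 8 6 3 9 1 7 / 1 7 8 9 5 6 4 2 3 / 5 2 9 3 4 8 7 6 1 / 3 4 6 7 1 2 8 9 5 / 8 1 5 2 3 4 6 7 9 / 4 6 3 5 7 9 1 8 2 / 7 9 2 6 8 1 5 3 4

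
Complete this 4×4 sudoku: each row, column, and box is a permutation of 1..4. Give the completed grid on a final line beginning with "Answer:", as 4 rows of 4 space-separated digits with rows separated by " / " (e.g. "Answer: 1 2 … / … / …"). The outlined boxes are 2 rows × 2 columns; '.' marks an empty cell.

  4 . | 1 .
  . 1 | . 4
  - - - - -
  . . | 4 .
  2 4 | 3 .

Step 1. [r3c2∈{3}] nothing but 3 survives at r3c2. So r3c2=3.
Step 2. [r3c4∈{1,2}] in row 3, 2 fits only at r3c4 ⇒ r3c4=2.
Step 3. [r1c2∈{2}] nothing but 2 survives at r1c2. So r1c2=2.
Step 4. [r1c4∈{3}] nothing but 3 survives at r1c4 ⇒ r1c4=3.
Step 5. [r2c1∈{3}] r2c1's peers cover all but 3, so r2c1=3.
Step 6. [r2c3∈{2}] r2c3 is down to just 2. So r2c3=2.
Step 7. [r3c1∈{1}] only 1 remains possible at r3c1. So r3c1=1.
Step 8. [r4c4∈{1}] r4c4 is down to just 1. So r4c4=1.

Answer: 4 2 1 3 / 3 1 2 4 / 1 3 4 2 / 2 4 3 1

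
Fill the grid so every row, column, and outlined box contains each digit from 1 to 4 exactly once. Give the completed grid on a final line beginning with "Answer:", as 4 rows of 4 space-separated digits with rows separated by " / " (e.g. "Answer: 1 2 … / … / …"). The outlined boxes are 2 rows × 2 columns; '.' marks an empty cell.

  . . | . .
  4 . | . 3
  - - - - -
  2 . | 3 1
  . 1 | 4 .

Step 1. [r2c3∈{1,2}] r2c3 is the only open cell in row 2 admitting 1. So r2c3=1.
Step 2. [r1c3∈{2}] nothing but 2 survives at r1c3, so r1c3=2.
Step 3. [r1c1∈{1,3}] r1c1 is the only open cell in row 1 admitting 1 ⇒ r1c1=1.
Step 4. [r1c4∈{4}] r1c4 is down to just 4 ⇒ r1c4=4.
Step 5. [r1c2∈{3}] r1c2's peers cover all but 3 ⇒ r1c2=3.
Step 6. [r3c2∈{4}] r3c2 is down to just 4, so r3c2=4.
Step 7. [r2c2∈{2}] only 2 remains possible at r2c2, so r2c2=2.
Step 8. [r4c1∈{3}] r4c1's peers cover all but 3. So r4c1=3.
Step 9. [r4c4∈{2}] r4c4 has the single candidate 2, so r4c4=2.

Answer: 1 3 2 4 / 4 2 1 3 / 2 4 3 1 / 3 1 4 2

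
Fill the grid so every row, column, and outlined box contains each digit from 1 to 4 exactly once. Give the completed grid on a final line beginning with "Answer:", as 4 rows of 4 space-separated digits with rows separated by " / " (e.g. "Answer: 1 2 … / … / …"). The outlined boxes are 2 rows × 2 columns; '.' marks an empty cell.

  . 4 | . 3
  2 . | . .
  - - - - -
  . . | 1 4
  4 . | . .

Step 1. [r4c2∈{1,2,3}] across row 4, 1 lands solely at r4c2. So r4c2=1.
Step 2. [r1c3∈{2}] nothing but 2 survives at r1c3, so r1c3=2.
Step 3. [r3c1∈{3}] r3c1 is down to just 3. So r3c1=3.
Step 4. [r2c3∈{4}] nothing but 4 survives at r2c3, so r2c3=4.
Step 5. [r2c2∈{3}] nothing but 3 survives at r2c2. So r2c2=3.
Step 6. [r4c3∈{3}] only 3 remains possible at r4c3 ⇒ r4c3=3.
Step 7. [r1c1∈{1}] r1c1's peers cover all but 1. So r1c1=1.
Step 8. [r2c4∈{1}] r2c4's peers cover all but 1. So r2c4=1.
Step 9. [r4c4∈{2}] r4c4 has the single candidate 2 ⇒ r4c4=2.
Step 10. [r3c2∈{2}] only 2 remains possible at r3c2 ⇒ r3c2=2.

Answer: 1 4 2 3 / 2 3 4 1 / 3 2 1 4 / 4 1 3 2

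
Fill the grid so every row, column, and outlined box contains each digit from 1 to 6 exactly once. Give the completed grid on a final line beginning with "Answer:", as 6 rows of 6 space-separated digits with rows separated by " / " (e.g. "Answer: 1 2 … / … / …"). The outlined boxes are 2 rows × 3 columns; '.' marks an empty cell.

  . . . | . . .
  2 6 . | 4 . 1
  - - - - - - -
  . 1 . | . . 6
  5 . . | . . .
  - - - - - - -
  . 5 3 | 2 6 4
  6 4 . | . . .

Step 1. [r2c5∈{3,5}] row 2 places 3 nowhere but r2c5. So r2c5=3.
Step 2. [r4c2∈{2,3}] 2 has one home in col 2: r4c2, so r4c2=2.
Step 3. [r3c3∈{4}] r3c3's peers cover all but 4, so r3c3=4.
Step 4. [r4c6∈{3}] only 3 remains possible at r4c6. So r4c6=3.
Step 5. [r6c6∈{5}] r6c6's peers cover all but 5 ⇒ r6c6=5.
Step 6. [r6c5∈{1}] r6c5 has the single candidate 1, so r6c5=1.
Step 7. [r1c3∈{1,5}] across col 3, 1 lands solely at r1c3. So r1c3=1.
Step 8. [r3c5∈{2,5}] in row 3, 2 fits only at r3c5 ⇒ r3c5=2.
Step 9. [r3c1∈{3}] r3c1 has the single candidate 3 ⇒ r3c1=3.
Step 10. [r1c5∈{5}] r1c5 is down to just 5 ⇒ r1c5=5.
Step 11. [r1c4∈{6}] r1c4 has the single candidate 6 ⇒ r1c4=6.
Step 12. [r1c1∈{4}] r1c1 has the single candidate 4. So r1c1=4.
Step 13. [r5c1∈{1}] r5c1's peers cover all but 1. So r5c1=1.
Step 14. [r4c3∈{6}] only 6 remains possible at r4c3, so r4c3=6.
Step 15. [r1c6∈{2}] r1c6's peers cover all but 2, so r1c6=2.
Step 16. [r6c3∈{2}] r6c3's peers cover all but 2, so r6c3=2.
Step 17. [r4c5∈{4}] only 4 remains possible at r4c5, so r4c5=4.
Step 18. [r3c4∈{5}] r3c4 has the single candidate 5, so r3c4=5.
Step 19. [r2c3∈{5}] r2c3 is down to just 5 ⇒ r2c3=5.
Step 20. [r4c4∈{1}] only 1 remains possible at r4c4. So r4c4=1.
Step 21. [r1c2∈{3}] r1c2's peers cover all but 3 ⇒ r1c2=3.
Step 22. [r6c4∈{3}] r6c4 is down to just 3. So r6c4=3.

Answer: 4 3 1 6 5 2 / 2 6 5 4 3 1 / 3 1 4 5 2 6 / 5 2 6 1 4 3 / 1 5 3 2 6 4 / 6 4 2 3 1 5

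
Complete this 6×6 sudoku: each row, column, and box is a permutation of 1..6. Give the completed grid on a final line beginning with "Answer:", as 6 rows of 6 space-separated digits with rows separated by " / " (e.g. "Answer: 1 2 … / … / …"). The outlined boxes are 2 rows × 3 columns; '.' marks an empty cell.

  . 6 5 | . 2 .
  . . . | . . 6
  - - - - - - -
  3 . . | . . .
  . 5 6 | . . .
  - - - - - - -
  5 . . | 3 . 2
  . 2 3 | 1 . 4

Step 1. [r1c4∈{4}] r1c4's peers cover all but 4, so r1c4=4.
Step 2. [r1c1∈{1}] r1c1's peers cover all but 1 ⇒ r1c1=1.
Step 3. [r2c5∈{1,3,5}] in row 2, 1 fits only at r2c5 ⇒ r2c5=1.
Step 4. [r3c4∈{2,5,6}] in col 4, 6 fits only at r3c4 ⇒ r3c4=6.
Step 5. [r3c3∈{1,2,4}] in row 3, 2 fits only at r3c3 ⇒ r3c3=2.
Step 6. [r4c1∈{4}] r4c1 has the single candidate 4 ⇒ r4c1=4.
Step 7. [r3c2∈{1}] r3c2 is down to just 1 ⇒ r3c2=1.
Step 8. [r6c5∈{5,6}] row 6 places 5 nowhere but r6c5, so r6c5=5.
Step 9. [r5c2∈{4}] only 4 remains possible at r5c2. So r5c2=4.
Step 10. [r4c5∈{3}] r4c5's peers cover all but 3. So r4c5=3.
Step 11. [r1c6∈{3}] nothing but 3 survives at r1c6, so r1c6=3.
Step 12. [r5c5∈{6}] only 6 remains possible at r5c5. So r5c5=6.
Step 13. [r2c1∈{2}] r2c1's peers cover all but 2. So r2c1=2.
Step 14. [r3c5∈{4}] r3c5 is down to just 4, so r3c5=4.
Step 15. [r2c3∈{4}] nothing but 4 survives at r2c3 ⇒ r2c3=4.
Step 16. [r3c6∈{5}] r3c6 has the single candidate 5 ⇒ r3c6=5.
Step 17. [r4c6∈{1}] r4c6's peers cover all but 1. So r4c6=1.
Step 18. [r4c4∈{2}] only 2 remains possible at r4c4. So r4c4=2.
Step 19. [r6c1∈{6}] r6c1 has the single candidate 6. So r6c1=6.
Step 20. [r2c2∈{3}] r2c2 has the single candidate 3, so r2c2=3.
Step 21. [r5c3∈{1}] nothing but 1 survives at r5c3, so r5c3=1.
Step 22. [r2c4∈{5}] nothing but 5 survives at r2c4. So r2c4=5.

Answer: 1 6 5 4 2 3 / 2 3 4 5 1 6 / 3 1 2 6 4 5 / 4 5 6 2 3 1 / 5 4 1 3 6 2 / 6 2 3 1 5 4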